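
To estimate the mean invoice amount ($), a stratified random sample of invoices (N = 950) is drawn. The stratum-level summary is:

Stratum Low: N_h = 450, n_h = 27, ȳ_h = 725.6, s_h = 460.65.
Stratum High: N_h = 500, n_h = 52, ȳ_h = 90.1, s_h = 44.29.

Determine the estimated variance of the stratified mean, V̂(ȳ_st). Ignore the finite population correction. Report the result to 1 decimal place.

V̂(ȳ_st) ≈ 1773.9

V̂(ȳ_st) = Σ W_h² s_h²/n_h, with W_h = N_h/N and N = 950:
  stratum Low: (450/950)²·460.65²/27 = 1763.42
  stratum High: (500/950)²·44.29²/52 = 10.4496
V̂(ȳ_st) = 1773.87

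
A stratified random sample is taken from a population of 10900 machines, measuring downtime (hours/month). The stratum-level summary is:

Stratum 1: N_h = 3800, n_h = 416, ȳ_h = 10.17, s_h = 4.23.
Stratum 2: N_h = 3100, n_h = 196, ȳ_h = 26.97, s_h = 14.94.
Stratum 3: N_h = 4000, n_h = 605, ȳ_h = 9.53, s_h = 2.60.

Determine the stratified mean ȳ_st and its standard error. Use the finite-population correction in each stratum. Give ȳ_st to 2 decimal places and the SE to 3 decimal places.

ȳ_st ≈ 14.71, SE ≈ 0.304

ȳ_st = Σ W_h ȳ_h = (3800·10.17 + 3100·26.97 + 4000·9.53)/10900 = 14.71312
V̂(ȳ_st) = Σ W_h² (1 − n_h/N_h) s_h²/n_h, with W_h = N_h/N and N = 10900:
  stratum 1: (3800/10900)²·(1 − 416/3800)·4.23²/416 = 0.00465531
  stratum 2: (3100/10900)²·(1 − 196/3100)·14.94²/196 = 0.086288
  stratum 3: (4000/10900)²·(1 − 605/4000)·2.60²/605 = 0.00127714
V̂(ȳ_st) = 0.0922205
SE(ȳ_st) = √0.0922205 = 0.303678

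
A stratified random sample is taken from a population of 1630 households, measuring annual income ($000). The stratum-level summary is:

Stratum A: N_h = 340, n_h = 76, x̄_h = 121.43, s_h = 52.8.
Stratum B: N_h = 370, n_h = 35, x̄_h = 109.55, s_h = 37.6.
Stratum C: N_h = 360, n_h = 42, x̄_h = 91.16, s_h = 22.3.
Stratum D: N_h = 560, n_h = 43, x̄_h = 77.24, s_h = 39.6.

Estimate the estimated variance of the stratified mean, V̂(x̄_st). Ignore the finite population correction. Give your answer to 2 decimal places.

V̂(x̄_st) ≈ 8.56

V̂(x̄_st) = Σ W_h² s_h²/n_h, with W_h = N_h/N and N = 1630:
  stratum A: (340/1630)²·52.8²/76 = 1.59601
  stratum B: (370/1630)²·37.6²/35 = 2.08131
  stratum C: (360/1630)²·22.3²/42 = 0.577551
  stratum D: (560/1630)²·39.6²/43 = 4.3045
V̂(x̄_st) = 8.55937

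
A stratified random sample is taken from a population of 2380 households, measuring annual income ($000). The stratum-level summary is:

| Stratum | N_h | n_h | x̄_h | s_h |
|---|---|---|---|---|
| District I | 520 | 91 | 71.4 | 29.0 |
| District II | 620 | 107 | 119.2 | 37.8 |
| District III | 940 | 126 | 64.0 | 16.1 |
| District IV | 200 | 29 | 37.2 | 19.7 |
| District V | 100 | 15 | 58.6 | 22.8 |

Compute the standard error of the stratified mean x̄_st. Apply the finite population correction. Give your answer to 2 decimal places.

SE(x̄_st) ≈ 1.23

V̂(x̄_st) = Σ W_h² (1 − n_h/N_h) s_h²/n_h, with W_h = N_h/N and N = 2380:
  stratum District I: (520/2380)²·(1 − 91/520)·29.0²/91 = 0.363966
  stratum District II: (620/2380)²·(1 − 107/620)·37.8²/107 = 0.749816
  stratum District III: (940/2380)²·(1 − 126/940)·16.1²/126 = 0.277894
  stratum District IV: (200/2380)²·(1 − 29/200)·19.7²/29 = 0.0807991
  stratum District V: (100/2380)²·(1 − 15/100)·22.8²/15 = 0.0520048
V̂(x̄_st) = 1.52448
SE(x̄_st) = √1.52448 = 1.2347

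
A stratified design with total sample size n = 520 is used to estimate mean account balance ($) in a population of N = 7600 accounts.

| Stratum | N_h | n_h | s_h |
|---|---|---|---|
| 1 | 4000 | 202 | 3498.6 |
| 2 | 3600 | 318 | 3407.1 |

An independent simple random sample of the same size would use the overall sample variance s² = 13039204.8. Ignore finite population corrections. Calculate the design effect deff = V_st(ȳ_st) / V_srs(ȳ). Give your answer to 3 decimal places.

V̂(ȳ_st) = Σ W_h² s_h²/n_h, with W_h = N_h/N and N = 7600:
  stratum 1: (4000/7600)²·3498.6²/202 = 16785.3
  stratum 2: (3600/7600)²·3407.1²/318 = 8190.69
V_st = 24976
V_srs = s²/n = 13039204.8/520 = 25075.4
deff = V_st / V_srs = 24976/25075.4 = 0.9960

deff ≈ 0.996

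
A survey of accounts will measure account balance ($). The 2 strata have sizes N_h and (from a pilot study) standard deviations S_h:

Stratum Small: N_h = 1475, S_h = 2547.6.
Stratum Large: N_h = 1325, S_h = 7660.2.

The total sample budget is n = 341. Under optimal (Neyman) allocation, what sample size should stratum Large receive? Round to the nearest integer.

Neyman allocation: n_h = n · N_h S_h / Σ N_i S_i, with n = 341.
  stratum Small: N_h·S_h = 1475·2547.6 = 3757710.00
  stratum Large: N_h·S_h = 1325·7660.2 = 10149765.00
Σ N_h S_h = 13907475.00
n for stratum Large = 341·10149765.00/13907475.00 = 248.864 → 249

249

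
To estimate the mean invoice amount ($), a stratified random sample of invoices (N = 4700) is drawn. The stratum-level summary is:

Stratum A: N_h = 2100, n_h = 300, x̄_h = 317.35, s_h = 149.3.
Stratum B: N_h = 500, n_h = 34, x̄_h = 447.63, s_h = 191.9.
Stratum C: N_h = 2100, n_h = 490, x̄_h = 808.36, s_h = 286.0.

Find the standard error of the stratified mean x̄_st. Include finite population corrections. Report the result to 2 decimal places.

V̂(x̄_st) = Σ W_h² (1 − n_h/N_h) s_h²/n_h, with W_h = N_h/N and N = 4700:
  stratum A: (2100/4700)²·(1 − 300/2100)·149.3²/300 = 12.7144
  stratum B: (500/4700)²·(1 − 34/500)·191.9²/34 = 11.4243
  stratum C: (2100/4700)²·(1 − 490/2100)·286.0²/490 = 25.5497
V̂(x̄_st) = 49.6884
SE(x̄_st) = √49.6884 = 7.049

SE(x̄_st) ≈ 7.05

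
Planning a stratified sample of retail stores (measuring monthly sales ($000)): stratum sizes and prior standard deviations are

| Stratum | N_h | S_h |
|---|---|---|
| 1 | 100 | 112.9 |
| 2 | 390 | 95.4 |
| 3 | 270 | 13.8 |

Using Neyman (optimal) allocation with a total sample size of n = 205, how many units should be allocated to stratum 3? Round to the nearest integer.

15

Neyman allocation: n_h = n · N_h S_h / Σ N_i S_i, with n = 205.
  stratum 1: N_h·S_h = 100·112.9 = 11290.00
  stratum 2: N_h·S_h = 390·95.4 = 37206.00
  stratum 3: N_h·S_h = 270·13.8 = 3726.00
Σ N_h S_h = 52222.00
n for stratum 3 = 205·3726.00/52222.00 = 14.627 → 15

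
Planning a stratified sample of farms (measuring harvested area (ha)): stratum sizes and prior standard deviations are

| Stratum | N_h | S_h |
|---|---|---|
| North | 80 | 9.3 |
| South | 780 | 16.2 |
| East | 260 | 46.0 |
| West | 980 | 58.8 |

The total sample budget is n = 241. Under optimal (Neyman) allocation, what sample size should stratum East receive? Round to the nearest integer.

Neyman allocation: n_h = n · N_h S_h / Σ N_i S_i, with n = 241.
  stratum North: N_h·S_h = 80·9.3 = 744.00
  stratum South: N_h·S_h = 780·16.2 = 12636.00
  stratum East: N_h·S_h = 260·46.0 = 11960.00
  stratum West: N_h·S_h = 980·58.8 = 57624.00
Σ N_h S_h = 82964.00
n for stratum East = 241·11960.00/82964.00 = 34.742 → 35

35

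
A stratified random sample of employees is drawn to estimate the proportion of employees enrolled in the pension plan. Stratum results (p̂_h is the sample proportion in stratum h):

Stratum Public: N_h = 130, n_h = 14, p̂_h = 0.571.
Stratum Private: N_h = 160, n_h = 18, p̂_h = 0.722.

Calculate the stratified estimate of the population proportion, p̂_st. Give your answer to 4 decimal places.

p̂_st ≈ 0.6543

N = 290; stratum weights W_h = N_h/N.
p̂_st = Σ W_h p̂_h = (130·0.571 + 160·0.722)/290 = 0.65431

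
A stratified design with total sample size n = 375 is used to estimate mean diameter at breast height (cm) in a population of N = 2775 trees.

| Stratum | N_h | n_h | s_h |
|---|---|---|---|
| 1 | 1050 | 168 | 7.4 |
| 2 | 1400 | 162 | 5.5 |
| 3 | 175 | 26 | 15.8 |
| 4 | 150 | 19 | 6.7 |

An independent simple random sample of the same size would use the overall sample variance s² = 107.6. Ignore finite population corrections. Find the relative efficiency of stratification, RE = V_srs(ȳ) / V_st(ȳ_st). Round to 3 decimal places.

RE ≈ 2.060

V̂(ȳ_st) = Σ W_h² s_h²/n_h, with W_h = N_h/N and N = 2775:
  stratum 1: (1050/2775)²·7.4²/168 = 0.0466667
  stratum 2: (1400/2775)²·5.5²/162 = 0.047527
  stratum 3: (175/2775)²·15.8²/26 = 0.0381848
  stratum 4: (150/2775)²·6.7²/19 = 0.00690323
V_st = 0.139282
V_srs = s²/n = 107.6/375 = 0.286933
Relative efficiency = V_srs / V_st = 0.286933/0.139282 = 2.0601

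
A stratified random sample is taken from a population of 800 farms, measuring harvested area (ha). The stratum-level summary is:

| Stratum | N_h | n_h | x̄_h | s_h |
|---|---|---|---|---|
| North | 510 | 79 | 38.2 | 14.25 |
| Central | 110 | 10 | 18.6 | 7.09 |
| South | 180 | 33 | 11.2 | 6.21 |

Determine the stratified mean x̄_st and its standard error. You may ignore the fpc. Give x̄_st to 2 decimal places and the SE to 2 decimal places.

x̄_st ≈ 29.43, SE ≈ 1.09

x̄_st = Σ W_h x̄_h = (510·38.2 + 110·18.6 + 180·11.2)/800 = 29.43000
V̂(x̄_st) = Σ W_h² s_h²/n_h, with W_h = N_h/N and N = 800:
  stratum North: (510/800)²·14.25²/79 = 1.04463
  stratum Central: (110/800)²·7.09²/10 = 0.0950381
  stratum South: (180/800)²·6.21²/33 = 0.0591608
V̂(x̄_st) = 1.19883
SE(x̄_st) = √1.19883 = 1.09491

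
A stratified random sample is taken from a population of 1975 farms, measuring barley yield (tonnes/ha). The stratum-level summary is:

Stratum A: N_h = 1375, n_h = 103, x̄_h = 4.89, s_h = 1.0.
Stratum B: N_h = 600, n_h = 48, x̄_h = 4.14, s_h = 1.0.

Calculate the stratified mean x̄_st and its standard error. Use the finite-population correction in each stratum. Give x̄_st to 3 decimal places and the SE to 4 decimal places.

x̄_st = Σ W_h x̄_h = (1375·4.89 + 600·4.14)/1975 = 4.66215
V̂(x̄_st) = Σ W_h² (1 − n_h/N_h) s_h²/n_h, with W_h = N_h/N and N = 1975:
  stratum A: (1375/1975)²·(1 − 103/1375)·1.0²/103 = 0.0043533
  stratum B: (600/1975)²·(1 − 48/600)·1.0²/48 = 0.00176895
V̂(x̄_st) = 0.00612225
SE(x̄_st) = √0.00612225 = 0.0782448

x̄_st ≈ 4.662, SE ≈ 0.0782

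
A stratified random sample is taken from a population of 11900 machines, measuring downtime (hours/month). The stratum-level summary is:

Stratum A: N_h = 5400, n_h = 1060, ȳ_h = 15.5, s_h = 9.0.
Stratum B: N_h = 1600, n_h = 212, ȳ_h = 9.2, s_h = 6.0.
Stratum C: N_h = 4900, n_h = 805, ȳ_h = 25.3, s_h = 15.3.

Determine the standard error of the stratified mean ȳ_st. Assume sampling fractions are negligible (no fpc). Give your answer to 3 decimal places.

SE(ȳ_st) ≈ 0.261

V̂(ȳ_st) = Σ W_h² s_h²/n_h, with W_h = N_h/N and N = 11900:
  stratum A: (5400/11900)²·9.0²/1060 = 0.0157352
  stratum B: (1600/11900)²·6.0²/212 = 0.00306982
  stratum C: (4900/11900)²·15.3²/805 = 0.0493043
V̂(ȳ_st) = 0.0681094
SE(ȳ_st) = √0.0681094 = 0.260978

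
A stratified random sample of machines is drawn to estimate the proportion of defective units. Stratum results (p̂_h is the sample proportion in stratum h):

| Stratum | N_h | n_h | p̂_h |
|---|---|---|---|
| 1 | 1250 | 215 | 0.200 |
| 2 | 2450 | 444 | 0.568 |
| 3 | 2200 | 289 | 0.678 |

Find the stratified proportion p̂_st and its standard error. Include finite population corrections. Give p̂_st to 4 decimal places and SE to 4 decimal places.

p̂_st ≈ 0.5311, SE ≈ 0.0141

N = 5900; stratum weights W_h = N_h/N.
p̂_st = Σ W_h p̂_h = (1250·0.200 + 2450·0.568 + 2200·0.678)/5900 = 0.53105
V̂(p̂_st) = Σ W_h² (1 − n_h/N_h) p̂_h(1−p̂_h)/(n_h−1):
  stratum 1: (1250/5900)²·(1 − 215/1250)·0.200·0.800/214 = 2.77877e-05
  stratum 2: (2450/5900)²·(1 − 444/2450)·0.568·0.432/443 = 7.82026e-05
  stratum 3: (2200/5900)²·(1 − 289/2200)·0.678·0.322/288 = 9.1553e-05
V̂(p̂_st) = 0.000197543; SE = √V̂ = 0.014055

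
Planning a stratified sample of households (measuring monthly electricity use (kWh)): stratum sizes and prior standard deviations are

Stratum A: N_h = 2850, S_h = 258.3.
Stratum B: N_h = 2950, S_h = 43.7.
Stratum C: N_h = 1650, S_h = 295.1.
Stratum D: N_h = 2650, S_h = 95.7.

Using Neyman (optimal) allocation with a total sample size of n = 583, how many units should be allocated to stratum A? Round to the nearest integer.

Neyman allocation: n_h = n · N_h S_h / Σ N_i S_i, with n = 583.
  stratum A: N_h·S_h = 2850·258.3 = 736155.00
  stratum B: N_h·S_h = 2950·43.7 = 128915.00
  stratum C: N_h·S_h = 1650·295.1 = 486915.00
  stratum D: N_h·S_h = 2650·95.7 = 253605.00
Σ N_h S_h = 1605590.00
n for stratum A = 583·736155.00/1605590.00 = 267.303 → 267

267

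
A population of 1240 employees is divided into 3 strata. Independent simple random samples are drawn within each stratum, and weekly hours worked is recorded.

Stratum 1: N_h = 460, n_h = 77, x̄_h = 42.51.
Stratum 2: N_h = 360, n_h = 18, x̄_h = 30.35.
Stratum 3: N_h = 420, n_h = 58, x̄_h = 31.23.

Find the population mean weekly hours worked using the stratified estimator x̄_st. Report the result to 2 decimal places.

N = Σ N_h = 1240. Stratum weights W_h = N_h/N.
x̄_st = (460·42.51 + 360·30.35 + 420·31.23) / 1240 = 35.1590

x̄_st ≈ 35.16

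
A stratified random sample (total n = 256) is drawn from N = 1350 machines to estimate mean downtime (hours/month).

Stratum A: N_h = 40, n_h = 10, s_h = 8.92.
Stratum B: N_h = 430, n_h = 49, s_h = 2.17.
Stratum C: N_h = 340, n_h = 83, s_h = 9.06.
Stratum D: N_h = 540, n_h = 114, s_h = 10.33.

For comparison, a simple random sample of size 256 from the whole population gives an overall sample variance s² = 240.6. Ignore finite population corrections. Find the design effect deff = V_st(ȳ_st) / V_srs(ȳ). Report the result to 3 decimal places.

deff ≈ 0.244

V̂(ȳ_st) = Σ W_h² s_h²/n_h, with W_h = N_h/N and N = 1350:
  stratum A: (40/1350)²·8.92²/10 = 0.00698525
  stratum B: (430/1350)²·2.17²/49 = 0.00974973
  stratum C: (340/1350)²·9.06²/83 = 0.062729
  stratum D: (540/1350)²·10.33²/114 = 0.149767
V_st = 0.229231
V_srs = s²/n = 240.6/256 = 0.939844
deff = V_st / V_srs = 0.229231/0.939844 = 0.2439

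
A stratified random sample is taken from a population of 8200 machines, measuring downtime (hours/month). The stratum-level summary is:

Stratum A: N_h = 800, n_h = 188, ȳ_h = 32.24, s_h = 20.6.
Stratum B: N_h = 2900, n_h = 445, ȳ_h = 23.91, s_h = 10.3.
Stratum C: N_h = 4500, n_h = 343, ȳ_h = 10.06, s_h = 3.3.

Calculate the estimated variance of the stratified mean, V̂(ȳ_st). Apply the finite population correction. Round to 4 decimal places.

V̂(ȳ_st) ≈ 0.0505

V̂(ȳ_st) = Σ W_h² (1 − n_h/N_h) s_h²/n_h, with W_h = N_h/N and N = 8200:
  stratum A: (800/8200)²·(1 − 188/800)·20.6²/188 = 0.0164358
  stratum B: (2900/8200)²·(1 − 445/2900)·10.3²/445 = 0.0252427
  stratum C: (4500/8200)²·(1 − 343/4500)·3.3²/343 = 0.0088328
V̂(ȳ_st) = 0.0505113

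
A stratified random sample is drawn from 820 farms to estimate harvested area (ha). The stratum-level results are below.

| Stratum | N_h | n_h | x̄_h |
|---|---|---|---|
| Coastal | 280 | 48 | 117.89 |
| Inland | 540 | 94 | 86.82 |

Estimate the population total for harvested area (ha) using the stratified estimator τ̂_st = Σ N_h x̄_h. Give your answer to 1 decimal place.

τ̂_st = Σ N_h x̄_h = 280·117.89 + 540·86.82 = 79892.0

τ̂_st ≈ 79892.0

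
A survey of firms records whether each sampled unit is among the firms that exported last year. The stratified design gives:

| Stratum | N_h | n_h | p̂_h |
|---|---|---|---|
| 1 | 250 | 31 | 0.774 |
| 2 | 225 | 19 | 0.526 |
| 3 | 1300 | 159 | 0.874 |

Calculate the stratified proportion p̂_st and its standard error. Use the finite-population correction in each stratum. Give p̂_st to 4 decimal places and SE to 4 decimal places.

p̂_st ≈ 0.8158, SE ≈ 0.0252

N = 1775; stratum weights W_h = N_h/N.
p̂_st = Σ W_h p̂_h = (250·0.774 + 225·0.526 + 1300·0.874)/1775 = 0.81580
V̂(p̂_st) = Σ W_h² (1 − n_h/N_h) p̂_h(1−p̂_h)/(n_h−1):
  stratum 1: (250/1775)²·(1 − 31/250)·0.774·0.226/30 = 0.000101325
  stratum 2: (225/1775)²·(1 − 19/225)·0.526·0.474/18 = 0.000203772
  stratum 3: (1300/1775)²·(1 − 159/1300)·0.874·0.126/158 = 0.000328138
V̂(p̂_st) = 0.000633235; SE = √V̂ = 0.0251642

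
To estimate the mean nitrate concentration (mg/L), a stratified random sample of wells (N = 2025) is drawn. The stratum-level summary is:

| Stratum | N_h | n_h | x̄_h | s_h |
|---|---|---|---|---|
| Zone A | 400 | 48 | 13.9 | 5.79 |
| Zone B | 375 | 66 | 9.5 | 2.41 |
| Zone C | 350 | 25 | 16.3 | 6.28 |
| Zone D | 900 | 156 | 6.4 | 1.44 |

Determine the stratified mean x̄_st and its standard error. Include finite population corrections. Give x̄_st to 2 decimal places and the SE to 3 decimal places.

x̄_st = Σ W_h x̄_h = (400·13.9 + 375·9.5 + 350·16.3 + 900·6.4)/2025 = 10.16667
V̂(x̄_st) = Σ W_h² (1 − n_h/N_h) s_h²/n_h, with W_h = N_h/N and N = 2025:
  stratum Zone A: (400/2025)²·(1 − 48/400)·5.79²/48 = 0.0239811
  stratum Zone B: (375/2025)²·(1 − 66/375)·2.41²/66 = 0.00248674
  stratum Zone C: (350/2025)²·(1 − 25/350)·6.28²/25 = 0.0437603
  stratum Zone D: (900/2025)²·(1 − 156/900)·1.44²/156 = 0.00217053
V̂(x̄_st) = 0.0723987
SE(x̄_st) = √0.0723987 = 0.26907

x̄_st ≈ 10.17, SE ≈ 0.269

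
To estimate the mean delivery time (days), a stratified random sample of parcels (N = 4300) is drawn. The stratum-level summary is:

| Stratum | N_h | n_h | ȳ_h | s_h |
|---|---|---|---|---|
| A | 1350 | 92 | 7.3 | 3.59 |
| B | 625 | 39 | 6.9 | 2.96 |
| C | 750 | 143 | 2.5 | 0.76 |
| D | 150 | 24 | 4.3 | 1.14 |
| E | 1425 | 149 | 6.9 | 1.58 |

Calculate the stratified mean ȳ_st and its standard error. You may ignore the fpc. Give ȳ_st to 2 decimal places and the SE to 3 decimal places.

ȳ_st = Σ W_h ȳ_h = (1350·7.3 + 625·6.9 + 750·2.5 + 150·4.3 + 1425·6.9)/4300 = 6.16744
V̂(ȳ_st) = Σ W_h² s_h²/n_h, with W_h = N_h/N and N = 4300:
  stratum A: (1350/4300)²·3.59²/92 = 0.013808
  stratum B: (625/4300)²·2.96²/39 = 0.00474616
  stratum C: (750/4300)²·0.76²/143 = 0.000122879
  stratum D: (150/4300)²·1.14²/24 = 6.58937e-05
  stratum E: (1425/4300)²·1.58²/149 = 0.00184001
V̂(ȳ_st) = 0.020583
SE(ȳ_st) = √0.020583 = 0.143468

ȳ_st ≈ 6.17, SE ≈ 0.143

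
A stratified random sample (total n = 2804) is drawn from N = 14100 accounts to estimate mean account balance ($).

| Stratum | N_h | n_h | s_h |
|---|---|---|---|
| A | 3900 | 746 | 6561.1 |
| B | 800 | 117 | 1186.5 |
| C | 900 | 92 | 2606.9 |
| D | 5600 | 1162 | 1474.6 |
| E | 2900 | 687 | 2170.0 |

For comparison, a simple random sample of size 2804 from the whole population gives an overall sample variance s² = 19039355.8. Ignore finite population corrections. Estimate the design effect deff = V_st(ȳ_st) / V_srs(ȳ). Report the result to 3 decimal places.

V̂(ȳ_st) = Σ W_h² s_h²/n_h, with W_h = N_h/N and N = 14100:
  stratum A: (3900/14100)²·6561.1²/746 = 4414.74
  stratum B: (800/14100)²·1186.5²/117 = 38.7339
  stratum C: (900/14100)²·2606.9²/92 = 300.959
  stratum D: (5600/14100)²·1474.6²/1162 = 295.175
  stratum E: (2900/14100)²·2170.0²/687 = 289.948
V_st = 5339.56
V_srs = s²/n = 19039355.8/2804 = 6790.07
deff = V_st / V_srs = 5339.56/6790.07 = 0.7864

deff ≈ 0.786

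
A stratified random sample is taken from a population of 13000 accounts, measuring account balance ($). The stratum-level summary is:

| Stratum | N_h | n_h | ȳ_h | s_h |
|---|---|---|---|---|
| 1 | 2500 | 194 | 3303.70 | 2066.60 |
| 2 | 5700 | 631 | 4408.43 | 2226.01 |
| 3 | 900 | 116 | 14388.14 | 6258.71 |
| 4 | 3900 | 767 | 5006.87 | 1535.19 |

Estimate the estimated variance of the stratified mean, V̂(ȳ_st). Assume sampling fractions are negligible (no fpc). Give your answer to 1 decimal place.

V̂(ȳ_st) ≈ 4218.9

V̂(ȳ_st) = Σ W_h² s_h²/n_h, with W_h = N_h/N and N = 13000:
  stratum 1: (2500/13000)²·2066.60²/194 = 814.15
  stratum 2: (5700/13000)²·2226.01²/631 = 1509.69
  stratum 3: (900/13000)²·6258.71²/116 = 1618.49
  stratum 4: (3900/13000)²·1535.19²/767 = 276.549
V̂(ȳ_st) = 4218.88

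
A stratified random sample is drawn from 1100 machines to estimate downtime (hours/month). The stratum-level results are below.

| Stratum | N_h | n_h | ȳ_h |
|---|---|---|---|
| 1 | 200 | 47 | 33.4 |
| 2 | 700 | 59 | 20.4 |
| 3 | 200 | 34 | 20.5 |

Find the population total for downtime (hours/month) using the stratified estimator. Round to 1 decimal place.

τ̂_st ≈ 25060.0

τ̂_st = Σ N_h ȳ_h = 200·33.4 + 700·20.4 + 200·20.5 = 25060.0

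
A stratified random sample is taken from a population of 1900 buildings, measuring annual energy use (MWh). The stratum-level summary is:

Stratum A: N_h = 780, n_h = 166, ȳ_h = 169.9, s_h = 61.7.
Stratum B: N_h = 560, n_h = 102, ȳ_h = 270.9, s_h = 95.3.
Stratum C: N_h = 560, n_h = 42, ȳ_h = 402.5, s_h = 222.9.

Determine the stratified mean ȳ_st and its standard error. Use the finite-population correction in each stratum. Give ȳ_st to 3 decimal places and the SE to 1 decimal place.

ȳ_st = Σ W_h ȳ_h = (780·169.9 + 560·270.9 + 560·402.5)/1900 = 268.22421
V̂(ȳ_st) = Σ W_h² (1 − n_h/N_h) s_h²/n_h, with W_h = N_h/N and N = 1900:
  stratum A: (780/1900)²·(1 − 166/780)·61.7²/166 = 3.04241
  stratum B: (560/1900)²·(1 − 102/560)·95.3²/102 = 6.32604
  stratum C: (560/1900)²·(1 − 42/560)·222.9²/42 = 95.0564
V̂(ȳ_st) = 104.425
SE(ȳ_st) = √104.425 = 10.2188

ȳ_st ≈ 268.224, SE ≈ 10.2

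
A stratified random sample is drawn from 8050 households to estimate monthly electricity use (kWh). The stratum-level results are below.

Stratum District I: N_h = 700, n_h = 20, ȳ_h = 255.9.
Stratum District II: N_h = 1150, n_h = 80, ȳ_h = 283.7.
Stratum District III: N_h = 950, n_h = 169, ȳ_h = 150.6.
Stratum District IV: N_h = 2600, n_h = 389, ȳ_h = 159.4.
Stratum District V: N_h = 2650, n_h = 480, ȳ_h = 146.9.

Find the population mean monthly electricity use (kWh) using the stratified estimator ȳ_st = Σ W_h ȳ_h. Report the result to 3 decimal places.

ȳ_st ≈ 180.395

N = Σ N_h = 8050. Stratum weights W_h = N_h/N.
ȳ_st = (700·255.9 + 1150·283.7 + 950·150.6 + 2600·159.4 + 2650·146.9) / 8050 = 180.39503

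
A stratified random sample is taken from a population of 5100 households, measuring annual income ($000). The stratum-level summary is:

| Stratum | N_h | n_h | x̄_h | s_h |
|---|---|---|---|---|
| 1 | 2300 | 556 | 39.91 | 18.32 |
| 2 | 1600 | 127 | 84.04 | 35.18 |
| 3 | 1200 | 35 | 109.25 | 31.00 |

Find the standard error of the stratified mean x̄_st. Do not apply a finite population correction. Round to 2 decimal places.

V̂(x̄_st) = Σ W_h² s_h²/n_h, with W_h = N_h/N and N = 5100:
  stratum 1: (2300/5100)²·18.32²/556 = 0.12277
  stratum 2: (1600/5100)²·35.18²/127 = 0.959152
  stratum 3: (1200/5100)²·31.00²/35 = 1.52012
V̂(x̄_st) = 2.60204
SE(x̄_st) = √2.60204 = 1.61308

SE(x̄_st) ≈ 1.61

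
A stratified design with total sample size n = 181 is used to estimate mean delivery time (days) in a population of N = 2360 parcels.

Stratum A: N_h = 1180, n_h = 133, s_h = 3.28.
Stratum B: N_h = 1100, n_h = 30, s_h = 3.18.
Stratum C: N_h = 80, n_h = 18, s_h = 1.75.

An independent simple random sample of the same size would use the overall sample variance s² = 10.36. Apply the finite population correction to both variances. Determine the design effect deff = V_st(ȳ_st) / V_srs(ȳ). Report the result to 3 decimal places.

V̂(ȳ_st) = Σ W_h² (1 − n_h/N_h) s_h²/n_h, with W_h = N_h/N and N = 2360:
  stratum A: (1180/2360)²·(1 − 133/1180)·3.28²/133 = 0.0179432
  stratum B: (1100/2360)²·(1 − 30/1100)·3.18²/30 = 0.0712337
  stratum C: (80/2360)²·(1 − 18/80)·1.75²/18 = 0.000151517
V_st = 0.0893284
V_srs = (1 − 181/2360)·10.36/181 = 0.0528477
deff = V_st / V_srs = 0.0893284/0.0528477 = 1.6903

deff ≈ 1.690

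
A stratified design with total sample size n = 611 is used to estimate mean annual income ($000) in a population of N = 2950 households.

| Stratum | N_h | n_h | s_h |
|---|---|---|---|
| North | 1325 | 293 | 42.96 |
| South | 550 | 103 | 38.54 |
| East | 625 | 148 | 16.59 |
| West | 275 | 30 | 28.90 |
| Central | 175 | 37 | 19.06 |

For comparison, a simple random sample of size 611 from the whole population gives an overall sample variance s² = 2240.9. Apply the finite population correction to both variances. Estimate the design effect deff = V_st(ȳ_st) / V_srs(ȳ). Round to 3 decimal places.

V̂(ȳ_st) = Σ W_h² (1 − n_h/N_h) s_h²/n_h, with W_h = N_h/N and N = 2950:
  stratum North: (1325/2950)²·(1 − 293/1325)·42.96²/293 = 0.98972
  stratum South: (550/2950)²·(1 − 103/550)·38.54²/103 = 0.407392
  stratum East: (625/2950)²·(1 − 148/625)·16.59²/148 = 0.0637067
  stratum West: (275/2950)²·(1 − 30/275)·28.90²/30 = 0.215541
  stratum Central: (175/2950)²·(1 − 37/175)·19.06²/37 = 0.0272469
V_st = 1.70361
V_srs = (1 − 611/2950)·2240.9/611 = 2.90797
deff = V_st / V_srs = 1.70361/2.90797 = 0.5858

deff ≈ 0.586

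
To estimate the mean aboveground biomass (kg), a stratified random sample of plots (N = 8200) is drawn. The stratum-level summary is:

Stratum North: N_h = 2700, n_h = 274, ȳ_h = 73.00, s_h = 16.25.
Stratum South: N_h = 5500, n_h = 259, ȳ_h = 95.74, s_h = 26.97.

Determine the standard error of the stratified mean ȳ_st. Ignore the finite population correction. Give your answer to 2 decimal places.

SE(ȳ_st) ≈ 1.17

V̂(ȳ_st) = Σ W_h² s_h²/n_h, with W_h = N_h/N and N = 8200:
  stratum North: (2700/8200)²·16.25²/274 = 0.104485
  stratum South: (5500/8200)²·26.97²/259 = 1.26346
V̂(ȳ_st) = 1.36794
SE(ȳ_st) = √1.36794 = 1.16959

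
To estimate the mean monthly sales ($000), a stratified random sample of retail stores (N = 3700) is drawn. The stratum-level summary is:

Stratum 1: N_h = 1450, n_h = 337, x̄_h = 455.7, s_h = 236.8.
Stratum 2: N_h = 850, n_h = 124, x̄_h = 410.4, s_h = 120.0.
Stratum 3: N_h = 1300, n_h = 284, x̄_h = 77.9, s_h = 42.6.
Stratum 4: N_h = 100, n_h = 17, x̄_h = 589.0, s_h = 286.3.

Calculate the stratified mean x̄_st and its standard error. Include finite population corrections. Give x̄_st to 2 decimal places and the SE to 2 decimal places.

x̄_st = Σ W_h x̄_h = (1450·455.7 + 850·410.4 + 1300·77.9 + 100·589.0)/3700 = 316.15541
V̂(x̄_st) = Σ W_h² (1 − n_h/N_h) s_h²/n_h, with W_h = N_h/N and N = 3700:
  stratum 1: (1450/3700)²·(1 − 337/1450)·236.8²/337 = 19.6152
  stratum 2: (850/3700)²·(1 − 124/850)·120.0²/124 = 5.23471
  stratum 3: (1300/3700)²·(1 − 284/1300)·42.6²/284 = 0.616502
  stratum 4: (100/3700)²·(1 − 17/100)·286.3²/17 = 2.92327
V̂(x̄_st) = 28.3897
SE(x̄_st) = √28.3897 = 5.3282

x̄_st ≈ 316.16, SE ≈ 5.33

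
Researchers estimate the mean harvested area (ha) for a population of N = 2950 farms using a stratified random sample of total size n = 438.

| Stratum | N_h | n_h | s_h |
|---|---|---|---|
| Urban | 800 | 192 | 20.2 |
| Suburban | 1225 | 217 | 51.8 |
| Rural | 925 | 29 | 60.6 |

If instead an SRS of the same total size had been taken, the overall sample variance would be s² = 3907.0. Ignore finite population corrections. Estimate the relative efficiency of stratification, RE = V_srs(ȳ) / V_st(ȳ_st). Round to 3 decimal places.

V̂(ȳ_st) = Σ W_h² s_h²/n_h, with W_h = N_h/N and N = 2950:
  stratum Urban: (800/2950)²·20.2²/192 = 0.156292
  stratum Suburban: (1225/2950)²·51.8²/217 = 2.1322
  stratum Rural: (925/2950)²·60.6²/29 = 12.4505
V_st = 14.739
V_srs = s²/n = 3907.0/438 = 8.92009
Relative efficiency = V_srs / V_st = 8.92009/14.739 = 0.6052

RE ≈ 0.605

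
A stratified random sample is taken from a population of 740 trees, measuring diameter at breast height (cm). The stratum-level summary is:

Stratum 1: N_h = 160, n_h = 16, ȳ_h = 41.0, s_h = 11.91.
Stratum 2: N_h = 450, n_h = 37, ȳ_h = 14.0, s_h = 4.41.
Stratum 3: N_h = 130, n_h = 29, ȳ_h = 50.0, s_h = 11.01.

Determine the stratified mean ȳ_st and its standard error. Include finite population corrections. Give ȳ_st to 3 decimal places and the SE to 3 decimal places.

ȳ_st ≈ 26.162, SE ≈ 0.807

ȳ_st = Σ W_h ȳ_h = (160·41.0 + 450·14.0 + 130·50.0)/740 = 26.16216
V̂(ȳ_st) = Σ W_h² (1 − n_h/N_h) s_h²/n_h, with W_h = N_h/N and N = 740:
  stratum 1: (160/740)²·(1 − 16/160)·11.91²/16 = 0.373012
  stratum 2: (450/740)²·(1 − 37/450)·4.41²/37 = 0.178392
  stratum 3: (130/740)²·(1 − 29/130)·11.01²/29 = 0.100225
V̂(ȳ_st) = 0.651629
SE(ȳ_st) = √0.651629 = 0.807235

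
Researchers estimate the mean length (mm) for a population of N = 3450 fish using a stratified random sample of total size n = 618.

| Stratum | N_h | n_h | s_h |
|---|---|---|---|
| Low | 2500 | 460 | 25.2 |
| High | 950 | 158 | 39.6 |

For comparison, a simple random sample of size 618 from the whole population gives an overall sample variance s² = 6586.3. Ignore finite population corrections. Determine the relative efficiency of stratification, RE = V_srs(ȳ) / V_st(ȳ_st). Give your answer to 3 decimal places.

RE ≈ 7.213

V̂(ȳ_st) = Σ W_h² s_h²/n_h, with W_h = N_h/N and N = 3450:
  stratum Low: (2500/3450)²·25.2²/460 = 0.724912
  stratum High: (950/3450)²·39.6²/158 = 0.752562
V_st = 1.47747
V_srs = s²/n = 6586.3/618 = 10.6574
Relative efficiency = V_srs / V_st = 10.6574/1.47747 = 7.2133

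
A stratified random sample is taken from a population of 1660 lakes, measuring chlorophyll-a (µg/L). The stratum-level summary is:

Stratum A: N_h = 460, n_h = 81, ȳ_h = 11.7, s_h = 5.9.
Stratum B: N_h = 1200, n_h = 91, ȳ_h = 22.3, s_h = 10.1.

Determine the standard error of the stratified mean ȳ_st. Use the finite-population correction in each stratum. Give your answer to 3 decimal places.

V̂(ȳ_st) = Σ W_h² (1 − n_h/N_h) s_h²/n_h, with W_h = N_h/N and N = 1660:
  stratum A: (460/1660)²·(1 − 81/460)·5.9²/81 = 0.0271894
  stratum B: (1200/1660)²·(1 − 91/1200)·10.1²/91 = 0.541375
V̂(ȳ_st) = 0.568564
SE(ȳ_st) = √0.568564 = 0.754032

SE(ȳ_st) ≈ 0.754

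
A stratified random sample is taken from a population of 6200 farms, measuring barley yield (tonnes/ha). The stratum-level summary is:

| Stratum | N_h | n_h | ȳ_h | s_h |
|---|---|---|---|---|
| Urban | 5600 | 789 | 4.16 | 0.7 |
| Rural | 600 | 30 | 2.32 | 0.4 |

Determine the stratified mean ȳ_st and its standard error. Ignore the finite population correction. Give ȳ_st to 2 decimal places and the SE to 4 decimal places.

ȳ_st ≈ 3.98, SE ≈ 0.0236

ȳ_st = Σ W_h ȳ_h = (5600·4.16 + 600·2.32)/6200 = 3.98194
V̂(ȳ_st) = Σ W_h² s_h²/n_h, with W_h = N_h/N and N = 6200:
  stratum Urban: (5600/6200)²·0.7²/789 = 0.000506654
  stratum Rural: (600/6200)²·0.4²/30 = 4.9948e-05
V̂(ȳ_st) = 0.000556602
SE(ȳ_st) = √0.000556602 = 0.0235924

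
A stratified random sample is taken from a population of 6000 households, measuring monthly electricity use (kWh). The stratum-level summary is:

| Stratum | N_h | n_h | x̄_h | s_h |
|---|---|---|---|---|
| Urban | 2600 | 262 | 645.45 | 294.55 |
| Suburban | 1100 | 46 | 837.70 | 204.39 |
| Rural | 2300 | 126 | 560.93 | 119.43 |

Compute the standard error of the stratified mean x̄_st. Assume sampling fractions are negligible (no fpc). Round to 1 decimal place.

SE(x̄_st) ≈ 10.5

V̂(x̄_st) = Σ W_h² s_h²/n_h, with W_h = N_h/N and N = 6000:
  stratum Urban: (2600/6000)²·294.55²/262 = 62.1815
  stratum Suburban: (1100/6000)²·204.39²/46 = 30.5242
  stratum Rural: (2300/6000)²·119.43²/126 = 16.6345
V̂(x̄_st) = 109.34
SE(x̄_st) = √109.34 = 10.4566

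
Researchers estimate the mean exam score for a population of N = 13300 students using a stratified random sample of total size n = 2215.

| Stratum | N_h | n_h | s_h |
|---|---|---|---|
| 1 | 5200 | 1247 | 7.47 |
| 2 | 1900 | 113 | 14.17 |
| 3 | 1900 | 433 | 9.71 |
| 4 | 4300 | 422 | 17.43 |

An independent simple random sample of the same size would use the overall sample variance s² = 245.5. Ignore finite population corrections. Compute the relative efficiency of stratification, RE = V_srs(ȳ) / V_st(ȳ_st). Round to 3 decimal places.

RE ≈ 0.903

V̂(ȳ_st) = Σ W_h² s_h²/n_h, with W_h = N_h/N and N = 13300:
  stratum 1: (5200/13300)²·7.47²/1247 = 0.00684035
  stratum 2: (1900/13300)²·14.17²/113 = 0.0362631
  stratum 3: (1900/13300)²·9.71²/433 = 0.0044438
  stratum 4: (4300/13300)²·17.43²/422 = 0.0752516
V_st = 0.122799
V_srs = s²/n = 245.5/2215 = 0.110835
Relative efficiency = V_srs / V_st = 0.110835/0.122799 = 0.9026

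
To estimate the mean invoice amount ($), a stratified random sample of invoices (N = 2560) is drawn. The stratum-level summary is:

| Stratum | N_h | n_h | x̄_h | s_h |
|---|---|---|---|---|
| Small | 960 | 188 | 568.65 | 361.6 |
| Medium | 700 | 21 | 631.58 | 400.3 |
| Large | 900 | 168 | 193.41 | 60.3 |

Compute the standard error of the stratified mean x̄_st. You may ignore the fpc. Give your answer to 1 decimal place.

V̂(x̄_st) = Σ W_h² s_h²/n_h, with W_h = N_h/N and N = 2560:
  stratum Small: (960/2560)²·361.6²/188 = 97.8051
  stratum Medium: (700/2560)²·400.3²/21 = 570.516
  stratum Large: (900/2560)²·60.3²/168 = 2.67504
V̂(x̄_st) = 670.996
SE(x̄_st) = √670.996 = 25.9036

SE(x̄_st) ≈ 25.9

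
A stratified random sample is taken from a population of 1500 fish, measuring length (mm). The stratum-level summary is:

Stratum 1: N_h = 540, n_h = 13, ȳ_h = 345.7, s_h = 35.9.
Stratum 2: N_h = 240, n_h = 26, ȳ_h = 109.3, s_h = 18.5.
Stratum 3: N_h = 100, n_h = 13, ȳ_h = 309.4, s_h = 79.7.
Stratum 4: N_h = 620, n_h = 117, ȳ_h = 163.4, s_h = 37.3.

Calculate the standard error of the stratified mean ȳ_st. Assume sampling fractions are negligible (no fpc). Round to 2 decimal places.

SE(ȳ_st) ≈ 4.17

V̂(ȳ_st) = Σ W_h² s_h²/n_h, with W_h = N_h/N and N = 1500:
  stratum 1: (540/1500)²·35.9²/13 = 12.8484
  stratum 2: (240/1500)²·18.5²/26 = 0.336985
  stratum 3: (100/1500)²·79.7²/13 = 2.17165
  stratum 4: (620/1500)²·37.3²/117 = 2.03157
V̂(ȳ_st) = 17.3887
SE(ȳ_st) = √17.3887 = 4.16997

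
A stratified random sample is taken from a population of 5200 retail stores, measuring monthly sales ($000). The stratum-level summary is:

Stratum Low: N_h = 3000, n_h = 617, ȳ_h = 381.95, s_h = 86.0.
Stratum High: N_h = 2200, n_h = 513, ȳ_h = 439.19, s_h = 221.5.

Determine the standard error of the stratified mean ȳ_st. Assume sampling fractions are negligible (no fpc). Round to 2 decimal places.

V̂(ȳ_st) = Σ W_h² s_h²/n_h, with W_h = N_h/N and N = 5200:
  stratum Low: (3000/5200)²·86.0²/617 = 3.98977
  stratum High: (2200/5200)²·221.5²/513 = 17.1186
V̂(ȳ_st) = 21.1084
SE(ȳ_st) = √21.1084 = 4.59439

SE(ȳ_st) ≈ 4.59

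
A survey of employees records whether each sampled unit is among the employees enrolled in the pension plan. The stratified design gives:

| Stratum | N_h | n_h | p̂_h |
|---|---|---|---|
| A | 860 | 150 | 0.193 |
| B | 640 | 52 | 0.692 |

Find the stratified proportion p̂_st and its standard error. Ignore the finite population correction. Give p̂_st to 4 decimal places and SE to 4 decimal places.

N = 1500; stratum weights W_h = N_h/N.
p̂_st = Σ W_h p̂_h = (860·0.193 + 640·0.692)/1500 = 0.40591
V̂(p̂_st) = Σ W_h² p̂_h(1−p̂_h)/(n_h−1):
  stratum A: (860/1500)²·0.193·0.807/149 = 0.000343605
  stratum B: (640/1500)²·0.692·0.308/51 = 0.000760789
V̂(p̂_st) = 0.00110439; SE = √V̂ = 0.0332324

p̂_st ≈ 0.4059, SE ≈ 0.0332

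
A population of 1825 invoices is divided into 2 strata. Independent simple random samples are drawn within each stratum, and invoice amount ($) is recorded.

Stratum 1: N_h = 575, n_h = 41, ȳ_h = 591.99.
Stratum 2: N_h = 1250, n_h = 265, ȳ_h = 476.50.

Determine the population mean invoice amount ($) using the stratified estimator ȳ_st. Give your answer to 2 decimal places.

ȳ_st ≈ 512.89

N = Σ N_h = 1825. Stratum weights W_h = N_h/N.
ȳ_st = (575·591.99 + 1250·476.50) / 1825 = 512.8873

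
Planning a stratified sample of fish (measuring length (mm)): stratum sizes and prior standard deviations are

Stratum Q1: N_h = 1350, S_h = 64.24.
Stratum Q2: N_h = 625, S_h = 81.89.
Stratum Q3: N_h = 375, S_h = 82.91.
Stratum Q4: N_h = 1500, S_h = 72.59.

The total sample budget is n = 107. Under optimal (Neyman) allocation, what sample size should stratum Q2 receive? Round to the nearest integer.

Neyman allocation: n_h = n · N_h S_h / Σ N_i S_i, with n = 107.
  stratum Q1: N_h·S_h = 1350·64.24 = 86724.00
  stratum Q2: N_h·S_h = 625·81.89 = 51181.25
  stratum Q3: N_h·S_h = 375·82.91 = 31091.25
  stratum Q4: N_h·S_h = 1500·72.59 = 108885.00
Σ N_h S_h = 277881.50
n for stratum Q2 = 107·51181.25/277881.50 = 19.708 → 20

20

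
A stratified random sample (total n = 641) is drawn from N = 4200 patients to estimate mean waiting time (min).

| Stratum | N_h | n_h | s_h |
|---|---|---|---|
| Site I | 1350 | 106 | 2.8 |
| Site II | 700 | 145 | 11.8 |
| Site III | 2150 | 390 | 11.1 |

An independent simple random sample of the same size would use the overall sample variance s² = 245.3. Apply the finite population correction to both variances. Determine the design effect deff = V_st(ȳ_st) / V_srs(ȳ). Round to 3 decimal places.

deff ≈ 0.296

V̂(ȳ_st) = Σ W_h² (1 − n_h/N_h) s_h²/n_h, with W_h = N_h/N and N = 4200:
  stratum Site I: (1350/4200)²·(1 − 106/1350)·2.8²/106 = 0.00704151
  stratum Site II: (700/4200)²·(1 − 145/700)·11.8²/145 = 0.0211489
  stratum Site III: (2150/4200)²·(1 − 390/2150)·11.1²/390 = 0.0677694
V_st = 0.0959599
V_srs = (1 − 641/4200)·245.3/641 = 0.324279
deff = V_st / V_srs = 0.0959599/0.324279 = 0.2959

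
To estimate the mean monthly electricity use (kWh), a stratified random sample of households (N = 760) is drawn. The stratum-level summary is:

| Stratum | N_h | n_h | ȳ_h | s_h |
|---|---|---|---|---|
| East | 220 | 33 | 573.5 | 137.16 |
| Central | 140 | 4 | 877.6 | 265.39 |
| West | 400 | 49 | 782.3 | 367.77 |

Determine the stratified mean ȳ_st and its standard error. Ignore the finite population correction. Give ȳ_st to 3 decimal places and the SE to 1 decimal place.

ȳ_st = Σ W_h ȳ_h = (220·573.5 + 140·877.6 + 400·782.3)/760 = 739.41316
V̂(ȳ_st) = Σ W_h² s_h²/n_h, with W_h = N_h/N and N = 760:
  stratum East: (220/760)²·137.16²/33 = 47.7704
  stratum Central: (140/760)²·265.39²/4 = 597.5
  stratum West: (400/760)²·367.77²/49 = 764.626
V̂(ȳ_st) = 1409.9
SE(ȳ_st) = √1409.9 = 37.5486

ȳ_st ≈ 739.413, SE ≈ 37.5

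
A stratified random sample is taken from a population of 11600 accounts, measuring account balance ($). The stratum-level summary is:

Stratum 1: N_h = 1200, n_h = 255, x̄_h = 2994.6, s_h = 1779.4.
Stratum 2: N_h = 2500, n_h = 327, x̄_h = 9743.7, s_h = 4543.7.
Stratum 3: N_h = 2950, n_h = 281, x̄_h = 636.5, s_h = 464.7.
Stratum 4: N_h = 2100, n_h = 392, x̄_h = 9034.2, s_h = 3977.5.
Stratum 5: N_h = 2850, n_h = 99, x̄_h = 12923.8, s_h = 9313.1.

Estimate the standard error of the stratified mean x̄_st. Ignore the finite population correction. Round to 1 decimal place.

V̂(x̄_st) = Σ W_h² s_h²/n_h, with W_h = N_h/N and N = 11600:
  stratum 1: (1200/11600)²·1779.4²/255 = 132.878
  stratum 2: (2500/11600)²·4543.7²/327 = 2932.48
  stratum 3: (2950/11600)²·464.7²/281 = 49.7012
  stratum 4: (2100/11600)²·3977.5²/392 = 1322.69
  stratum 5: (2850/11600)²·9313.1²/99 = 52884.3
V̂(x̄_st) = 57322.1
SE(x̄_st) = √57322.1 = 239.42

SE(x̄_st) ≈ 239.4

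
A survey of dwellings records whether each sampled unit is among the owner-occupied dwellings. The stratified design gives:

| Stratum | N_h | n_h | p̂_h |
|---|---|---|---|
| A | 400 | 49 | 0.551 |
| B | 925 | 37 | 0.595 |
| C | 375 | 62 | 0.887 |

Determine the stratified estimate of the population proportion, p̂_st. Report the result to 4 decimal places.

p̂_st ≈ 0.6491

N = 1700; stratum weights W_h = N_h/N.
p̂_st = Σ W_h p̂_h = (400·0.551 + 925·0.595 + 375·0.887)/1700 = 0.64906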